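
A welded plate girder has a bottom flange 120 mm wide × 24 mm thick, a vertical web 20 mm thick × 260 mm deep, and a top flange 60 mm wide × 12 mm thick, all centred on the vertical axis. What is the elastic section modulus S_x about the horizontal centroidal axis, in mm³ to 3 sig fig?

S_x ≈ 5.07 × 10⁵ mm³

Break the section into simple shapes (no overlaps), measuring from the bottom-left corner of the bounding box.
Bottom plate: 120 × 24, A = 2 880 mm², y = 12 mm, Ī = 138 240 mm⁴.
Web plate: 20 × 260, A = 5 200 mm², y = 154 mm, Ī = 29 293 333 mm⁴.
Top plate: 60 × 12, A = 720 mm², y = 290 mm, Ī = 8 640 mm⁴.
Centroid: ȳ = ΣA·y / ΣA = 118.65 mm.
Transfer each piece to the horizontal centroidal axis using Ī + A·d² with d = y − 118.65:
  bottom plate: d = -106.65 mm → contributes +32 898 793 mm⁴
  web plate: d = 35.345 mm → contributes +35 789 699 mm⁴
  top plate: d = 171.35 mm → contributes +21 147 311 mm⁴
Total I = 89 835 803 mm⁴.
Extreme fibre distance c = 177.35 mm; S = I/c = 506 558 mm³.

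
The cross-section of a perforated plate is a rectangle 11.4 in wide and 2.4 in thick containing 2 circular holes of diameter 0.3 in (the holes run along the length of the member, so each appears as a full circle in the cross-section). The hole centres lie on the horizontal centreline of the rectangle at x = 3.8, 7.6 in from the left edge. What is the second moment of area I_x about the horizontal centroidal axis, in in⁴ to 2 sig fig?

I_x ≈ 13 in⁴

Split into non-overlapping primitives; take the origin at the lower-left of the bounding box.
Plate: 11.4 × 2.4, A = 27.36 in², y = 1.2 in, Ī = 13.13 in⁴.
Hole 1 (subtracted): ⌀0.3, A = 0.07069 in², y = 1.2 in, Ī = 0.0003976 in⁴.
Hole 2 (subtracted): ⌀0.3, A = 0.07069 in², y = 1.2 in, Ī = 0.0003976 in⁴.
By symmetry the centroid is at mid-height, ȳ = 1.2 in.
All pieces are centred on the horizontal centroidal axis, so I = ΣĪ (holes subtracted) = 13.13 in⁴.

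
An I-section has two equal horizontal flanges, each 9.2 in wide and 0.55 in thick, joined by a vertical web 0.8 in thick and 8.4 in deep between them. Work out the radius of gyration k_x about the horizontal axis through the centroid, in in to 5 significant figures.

Break the section into simple shapes (no overlaps), measuring from the bottom-left corner of the bounding box.
Bottom flange: 9.2 × 0.55, A = 5.06 in², y = 0.275 in, Ī = 0.1275542 in⁴.
Web: 0.8 × 8.4, A = 6.72 in², y = 4.75 in, Ī = 39.5136 in⁴.
Top flange: 9.2 × 0.55, A = 5.06 in², y = 9.225 in, Ī = 0.1275542 in⁴.
By symmetry the centroid is at mid-height, ȳ = 4.75 in.
Transfer each piece to the horizontal axis through the centroid using Ī + A·d² with d = y − 4.75:
  bottom flange: d = -4.475 in → contributes +101.4572 in⁴
  web: d = 0 in → contributes +39.5136 in⁴
  top flange: d = 4.475 in → contributes +101.4572 in⁴
Total I = 242.428 in⁴.
Radius of gyration: k = √(I/A) = √(242.428 / 16.84) = 3.794201 in.

k_x ≈ 3.7942 in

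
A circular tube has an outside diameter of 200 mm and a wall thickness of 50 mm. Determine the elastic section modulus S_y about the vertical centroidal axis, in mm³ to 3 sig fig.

S_y ≈ 7.36 × 10⁵ mm³

Decompose the section into non-overlapping parts with the origin at the bottom-left of its bounding rectangle.
Outer circle: ⌀200, A = 31 416 mm², x = 100 mm, Ī = 78 539 816 mm⁴.
Bore (subtracted): ⌀100, A = 7 854 mm², x = 100 mm, Ī = 4 908 739 mm⁴.
By symmetry the centroid is at mid-width, x̄ = 100 mm.
All pieces are centred on the vertical centroidal axis, so I = ΣĪ (holes subtracted) = 73 631 078 mm⁴.
Extreme fibre distance c = 100 mm; S = I/c = 736 311 mm³.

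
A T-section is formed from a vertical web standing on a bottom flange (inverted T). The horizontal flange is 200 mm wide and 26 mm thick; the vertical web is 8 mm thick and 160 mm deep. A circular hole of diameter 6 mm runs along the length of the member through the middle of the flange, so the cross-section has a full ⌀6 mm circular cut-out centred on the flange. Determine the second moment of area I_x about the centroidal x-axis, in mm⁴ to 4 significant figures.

Split into non-overlapping primitives; take the origin at the lower-left of the bounding box.
Flange: 200 × 26, A = 5 200 mm², y = 13 mm, Ī = 292 933 mm⁴.
Web: 8 × 160, A = 1 280 mm², y = 106 mm, Ī = 2 730 667 mm⁴.
Hole (subtracted): ⌀6, A = 28.2743 mm², y = 13 mm, Ī = 63.6173 mm⁴.
Centroid: ȳ = ΣA·y / ΣA = 31.4509 mm.
Transfer each piece to the centroidal x-axis using Ī + A·d² with d = y − 31.4509:
  flange: d = -18.4509 mm → contributes +2 063 195 mm⁴
  web: d = 74.5491 mm → contributes +9 844 358 mm⁴
  hole: d = -18.4509 mm → contributes −9689.19 mm⁴
Total I = 11 897 864 mm⁴.

I_x ≈ 1.190 × 10⁷ mm⁴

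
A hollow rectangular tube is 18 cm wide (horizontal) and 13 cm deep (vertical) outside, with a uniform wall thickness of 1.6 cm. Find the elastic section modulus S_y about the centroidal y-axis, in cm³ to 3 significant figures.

S_y ≈ 408 cm³

Split into non-overlapping primitives; take the origin at the lower-left of the bounding box.
Outer rectangle: 18 × 13, A = 234 cm², x = 9 cm, Ī = 6 318 cm⁴.
Inner void (subtracted): 14.8 × 9.8, A = 145.04 cm², x = 9 cm, Ī = 2647.5 cm⁴.
By symmetry the centroid is at mid-width, x̄ = 9 cm.
All pieces are centred on the centroidal y-axis, so I = ΣĪ (holes subtracted) = 3670.5 cm⁴.
Extreme fibre distance c = 9 cm; S = I/c = 407.84 cm³.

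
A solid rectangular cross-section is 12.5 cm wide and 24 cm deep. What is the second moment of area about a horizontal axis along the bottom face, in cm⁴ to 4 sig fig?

I_base ≈ 5.760 × 10⁴ cm⁴

The section: 12.5 × 24, A = 300 cm², y = 12 cm, Ī = 14 400 cm⁴.
Transfer it to the base of the section using Ī + A·d² with d = y − 0:
  the section: d = 12 cm → contributes +57 600 cm⁴
Total I = 57 600 cm⁴.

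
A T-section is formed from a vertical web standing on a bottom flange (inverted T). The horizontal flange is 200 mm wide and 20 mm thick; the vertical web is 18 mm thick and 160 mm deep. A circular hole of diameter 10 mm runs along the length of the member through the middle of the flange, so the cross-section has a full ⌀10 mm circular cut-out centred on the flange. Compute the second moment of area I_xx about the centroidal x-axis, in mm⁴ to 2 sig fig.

I_xx ≈ 2.0 × 10⁷ mm⁴

Decompose the section into non-overlapping parts with the origin at the bottom-left of its bounding rectangle.
Flange: 200 × 20, A = 4 000 mm², y = 10 mm, Ī = 133 333 mm⁴.
Web: 18 × 160, A = 2 880 mm², y = 100 mm, Ī = 6 144 000 mm⁴.
Hole (subtracted): ⌀10, A = 78.54 mm², y = 10 mm, Ī = 490.9 mm⁴.
Centroid: ȳ = ΣA·y / ΣA = 48.11 mm.
Transfer each piece to the centroidal x-axis using Ī + A·d² with d = y − 48.11:
  flange: d = -38.11 mm → contributes +5 942 658 mm⁴
  web: d = 51.89 mm → contributes +13 898 768 mm⁴
  hole: d = -38.11 mm → contributes −114 557 mm⁴
Total I = 19 726 869 mm⁴.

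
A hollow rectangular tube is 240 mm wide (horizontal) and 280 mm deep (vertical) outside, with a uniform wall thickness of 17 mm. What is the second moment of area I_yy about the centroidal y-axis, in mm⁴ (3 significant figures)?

I_yy ≈ 1.43 × 10⁸ mm⁴

Split into non-overlapping primitives; take the origin at the lower-left of the bounding box.
Outer rectangle: 240 × 280, A = 67 200 mm², x = 120 mm, Ī = 322 560 000 mm⁴.
Inner void (subtracted): 206 × 246, A = 50 676 mm², x = 120 mm, Ī = 179 207 228 mm⁴.
By symmetry the centroid is at mid-width, x̄ = 120 mm.
All pieces are centred on the centroidal y-axis, so I = ΣĪ (holes subtracted) = 143 352 772 mm⁴.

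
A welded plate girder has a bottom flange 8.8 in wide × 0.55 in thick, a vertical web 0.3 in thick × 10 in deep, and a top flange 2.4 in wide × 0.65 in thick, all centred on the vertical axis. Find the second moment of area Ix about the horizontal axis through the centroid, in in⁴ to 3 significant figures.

Ix ≈ 173 in⁴

Treat the section as a set of non-overlapping primitives; coordinates are from the bounding-box lower-left.
Bottom plate: 8.8 × 0.55, A = 4.84 in², y = 0.275 in, Ī = 0.12201 in⁴.
Web plate: 0.3 × 10, A = 3 in², y = 5.55 in, Ī = 25 in⁴.
Top plate: 2.4 × 0.65, A = 1.56 in², y = 10.875 in, Ī = 0.054925 in⁴.
Centroid: ȳ = ΣA·y / ΣA = 3.7177 in.
Transfer each piece to the horizontal axis through the centroid using Ī + A·d² with d = y − 3.7177:
  bottom plate: d = -3.4427 in → contributes +57.485 in⁴
  web plate: d = 1.8323 in → contributes +35.072 in⁴
  top plate: d = 7.1573 in → contributes +79.97 in⁴
Total I = 172.53 in⁴.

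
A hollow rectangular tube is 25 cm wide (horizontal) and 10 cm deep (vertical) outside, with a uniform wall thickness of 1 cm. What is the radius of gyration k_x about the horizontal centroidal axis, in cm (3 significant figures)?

Break the section into simple shapes (no overlaps), measuring from the bottom-left corner of the bounding box.
Outer rectangle: 25 × 10, A = 250 cm², y = 5 cm, Ī = 2083.3 cm⁴.
Inner void (subtracted): 23 × 8, A = 184 cm², y = 5 cm, Ī = 981.33 cm⁴.
By symmetry the centroid is at mid-height, ȳ = 5 cm.
All pieces are centred on the horizontal centroidal axis, so I = ΣĪ (holes subtracted) = 1 102 cm⁴.
Radius of gyration: k = √(I/A) = √(1 102 / 66) = 4.0862 cm.

k_x ≈ 4.09 cm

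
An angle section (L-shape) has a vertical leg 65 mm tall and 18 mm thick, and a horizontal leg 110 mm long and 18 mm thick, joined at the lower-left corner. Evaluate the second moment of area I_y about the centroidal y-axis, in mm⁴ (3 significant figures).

I_y ≈ 3.27 × 10⁶ mm⁴

Split into non-overlapping primitives; take the origin at the lower-left of the bounding box.
Vertical leg: 18 × 65, A = 1 170 mm², x = 9 mm, Ī = 31 590 mm⁴.
Horizontal leg (remainder): 92 × 18, A = 1 656 mm², x = 64 mm, Ī = 1 168 032 mm⁴.
Centroid: x̄ = ΣA·x / ΣA = 41.229 mm.
Transfer each piece to the centroidal y-axis using Ī + A·d² with d = x − 41.229:
  vertical leg: d = -32.229 mm → contributes +1 246 901 mm⁴
  horizontal leg (remainder): d = 22.771 mm → contributes +2 026 676 mm⁴
Total I = 3 273 577 mm⁴.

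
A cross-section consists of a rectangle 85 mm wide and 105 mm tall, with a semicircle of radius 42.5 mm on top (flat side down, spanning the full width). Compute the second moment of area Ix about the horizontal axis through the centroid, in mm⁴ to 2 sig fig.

Ix ≈ 1.9 × 10⁷ mm⁴

Split into non-overlapping primitives; take the origin at the lower-left of the bounding box.
Rectangular body: 85 × 105, A = 8 925 mm², y = 52.5 mm, Ī = 8 199 844 mm⁴.
Semicircular cap: semicircle r = 42.5, A = 2 837 mm², y = 123 mm, Ī = 358 086 mm⁴.
Centroid: ȳ = ΣA·y / ΣA = 69.51 mm.
Transfer each piece to the horizontal axis through the centroid using Ī + A·d² with d = y − 69.51:
  rectangular body: d = -17.01 mm → contributes +10 783 672 mm⁴
  semicircular cap: d = 53.52 mm → contributes +8 485 908 mm⁴
Total I = 19 269 581 mm⁴.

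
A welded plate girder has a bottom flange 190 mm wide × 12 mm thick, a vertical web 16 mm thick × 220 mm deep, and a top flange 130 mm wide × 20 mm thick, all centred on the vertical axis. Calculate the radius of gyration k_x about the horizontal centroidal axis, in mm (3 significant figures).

k_x ≈ 98.9 mm

Treat the section as a set of non-overlapping primitives; coordinates are from the bounding-box lower-left.
Bottom plate: 190 × 12, A = 2 280 mm², y = 6 mm, Ī = 27 360 mm⁴.
Web plate: 16 × 220, A = 3 520 mm², y = 122 mm, Ī = 14 197 333 mm⁴.
Top plate: 130 × 20, A = 2 600 mm², y = 242 mm, Ī = 86 667 mm⁴.
Centroid: ȳ = ΣA·y / ΣA = 127.66 mm.
Transfer each piece to the horizontal centroidal axis using Ī + A·d² with d = y − 127.66:
  bottom plate: d = -121.66 mm → contributes +33 772 410 mm⁴
  web plate: d = -5.6571 mm → contributes +14 309 985 mm⁴
  top plate: d = 114.34 mm → contributes +34 079 818 mm⁴
Total I = 82 162 213 mm⁴.
Radius of gyration: k = √(I/A) = √(82 162 213 / 8 400) = 98.9 mm.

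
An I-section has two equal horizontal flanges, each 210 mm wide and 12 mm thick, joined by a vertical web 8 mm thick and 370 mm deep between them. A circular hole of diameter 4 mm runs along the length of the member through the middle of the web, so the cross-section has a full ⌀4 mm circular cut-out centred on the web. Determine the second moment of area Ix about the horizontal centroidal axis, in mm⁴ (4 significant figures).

Split into non-overlapping primitives; take the origin at the lower-left of the bounding box.
Bottom flange: 210 × 12, A = 2 520 mm², y = 6 mm, Ī = 30 240 mm⁴.
Web: 8 × 370, A = 2 960 mm², y = 197 mm, Ī = 33 768 667 mm⁴.
Top flange: 210 × 12, A = 2 520 mm², y = 388 mm, Ī = 30 240 mm⁴.
Hole (subtracted): ⌀4, A = 12.5664 mm², y = 197 mm, Ī = 12.5664 mm⁴.
By symmetry the centroid is at mid-height, ȳ = 197 mm.
Transfer each piece to the horizontal centroidal axis using Ī + A·d² with d = y − 197:
  bottom flange: d = -191 mm → contributes +91 962 360 mm⁴
  web: d = 0 mm → contributes +33 768 667 mm⁴
  top flange: d = 191 mm → contributes +91 962 360 mm⁴
  hole: d = 0 mm → contributes −12.5664 mm⁴
Total I = 217 693 374 mm⁴.

Ix ≈ 2.177 × 10⁸ mm⁴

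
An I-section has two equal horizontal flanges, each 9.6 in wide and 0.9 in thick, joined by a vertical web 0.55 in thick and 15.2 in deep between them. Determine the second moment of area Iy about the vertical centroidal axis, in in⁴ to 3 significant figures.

Decompose the section into non-overlapping parts with the origin at the bottom-left of its bounding rectangle.
Bottom flange: 9.6 × 0.9, A = 8.64 in², x = 4.8 in, Ī = 66.355 in⁴.
Web: 0.55 × 15.2, A = 8.36 in², x = 4.8 in, Ī = 0.21074 in⁴.
Top flange: 9.6 × 0.9, A = 8.64 in², x = 4.8 in, Ī = 66.355 in⁴.
By symmetry the centroid is at mid-width, x̄ = 4.8 in.
All pieces are centred on the vertical centroidal axis, so I = ΣĪ = 132.92 in⁴.

Iy ≈ 133 in⁴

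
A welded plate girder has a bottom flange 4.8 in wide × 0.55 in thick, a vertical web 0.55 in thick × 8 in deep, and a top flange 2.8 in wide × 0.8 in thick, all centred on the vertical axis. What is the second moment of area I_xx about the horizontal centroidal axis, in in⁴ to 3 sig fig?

Split into non-overlapping primitives; take the origin at the lower-left of the bounding box.
Bottom plate: 4.8 × 0.55, A = 2.64 in², y = 0.275 in, Ī = 0.06655 in⁴.
Web plate: 0.55 × 8, A = 4.4 in², y = 4.55 in, Ī = 23.467 in⁴.
Top plate: 2.8 × 0.8, A = 2.24 in², y = 8.95 in, Ī = 0.11947 in⁴.
Centroid: ȳ = ΣA·y / ΣA = 4.3959 in.
Transfer each piece to the horizontal centroidal axis using Ī + A·d² with d = y − 4.3959:
  bottom plate: d = -4.1209 in → contributes +44.899 in⁴
  web plate: d = 0.15409 in → contributes +23.571 in⁴
  top plate: d = 4.5541 in → contributes +46.577 in⁴
Total I = 115.05 in⁴.

I_xx ≈ 115 in⁴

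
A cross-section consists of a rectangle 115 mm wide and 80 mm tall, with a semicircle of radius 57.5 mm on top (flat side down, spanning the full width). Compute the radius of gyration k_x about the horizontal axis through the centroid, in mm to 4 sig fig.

k_x ≈ 37.16 mm

Decompose the section into non-overlapping parts with the origin at the bottom-left of its bounding rectangle.
Rectangular body: 115 × 80, A = 9 200 mm², y = 40 mm, Ī = 4 906 667 mm⁴.
Semicircular cap: semicircle r = 57.5, A = 5193.45 mm², y = 104.404 mm, Ī = 1 199 785 mm⁴.
Centroid: ȳ = ΣA·y / ΣA = 63.2382 mm.
Transfer each piece to the horizontal axis through the centroid using Ī + A·d² with d = y − 63.2382:
  rectangular body: d = -23.2382 mm → contributes +9 874 784 mm⁴
  semicircular cap: d = 41.1656 mm → contributes +10 000 625 mm⁴
Total I = 19 875 409 mm⁴.
Radius of gyration: k = √(I/A) = √(19 875 409 / 14393.4) = 37.16 mm.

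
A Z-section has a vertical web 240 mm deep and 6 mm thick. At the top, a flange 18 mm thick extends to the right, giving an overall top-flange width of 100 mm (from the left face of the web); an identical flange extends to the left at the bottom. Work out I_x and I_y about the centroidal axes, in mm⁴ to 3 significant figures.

I_x ≈ 4.87 × 10⁷ mm⁴, I_y ≈ 1.10 × 10⁷ mm⁴

Split into non-overlapping primitives; take the origin at the lower-left of the bounding box.
Web: 6 × 240, A = 1 440 mm², y = 120 mm, Ī = 6 912 000 mm⁴.
Top flange (beyond web): 94 × 18, A = 1 692 mm², y = 231 mm, Ī = 45 684 mm⁴.
Bottom flange (beyond web): 94 × 18, A = 1 692 mm², y = 9 mm, Ī = 45 684 mm⁴.
Centroid: ȳ = ΣA·y / ΣA = 120 mm.
Transfer each piece to the centroidal x-axis using Ī + A·d² with d = y − 120:
  web: d = 0 mm → contributes +6 912 000 mm⁴
  top flange (beyond web): d = 111 mm → contributes +20 892 816 mm⁴
  bottom flange (beyond web): d = -111 mm → contributes +20 892 816 mm⁴
Total I = 48 697 632 mm⁴.
For the y-axis: x̄ = 97 mm.
Repeating about the centroidal y-axis gives I_y = 10 956 072 mm⁴.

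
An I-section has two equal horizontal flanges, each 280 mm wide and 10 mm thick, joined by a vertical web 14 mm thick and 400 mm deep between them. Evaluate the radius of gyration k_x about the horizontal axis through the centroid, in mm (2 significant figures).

k_x ≈ 170 mm

Decompose the section into non-overlapping parts with the origin at the bottom-left of its bounding rectangle.
Bottom flange: 280 × 10, A = 2 800 mm², y = 5 mm, Ī = 23 333 mm⁴.
Web: 14 × 400, A = 5 600 mm², y = 210 mm, Ī = 74 666 667 mm⁴.
Top flange: 280 × 10, A = 2 800 mm², y = 415 mm, Ī = 23 333 mm⁴.
By symmetry the centroid is at mid-height, ȳ = 210 mm.
Transfer each piece to the horizontal axis through the centroid using Ī + A·d² with d = y − 210:
  bottom flange: d = -205 mm → contributes +117 693 333 mm⁴
  web: d = 0 mm → contributes +74 666 667 mm⁴
  top flange: d = 205 mm → contributes +117 693 333 mm⁴
Total I = 310 053 333 mm⁴.
Radius of gyration: k = √(I/A) = √(310 053 333 / 11 200) = 166.4 mm.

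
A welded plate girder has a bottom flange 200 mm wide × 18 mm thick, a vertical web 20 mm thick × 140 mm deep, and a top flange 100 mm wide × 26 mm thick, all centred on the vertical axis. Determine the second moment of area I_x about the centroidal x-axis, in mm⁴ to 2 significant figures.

Break the section into simple shapes (no overlaps), measuring from the bottom-left corner of the bounding box.
Bottom plate: 200 × 18, A = 3 600 mm², y = 9 mm, Ī = 97 200 mm⁴.
Web plate: 20 × 140, A = 2 800 mm², y = 88 mm, Ī = 4 573 333 mm⁴.
Top plate: 100 × 26, A = 2 600 mm², y = 171 mm, Ī = 146 467 mm⁴.
Centroid: ȳ = ΣA·y / ΣA = 80.38 mm.
Transfer each piece to the centroidal x-axis using Ī + A·d² with d = y − 80.38:
  bottom plate: d = -71.38 mm → contributes +18 438 434 mm⁴
  web plate: d = 7.622 mm → contributes +4 736 008 mm⁴
  top plate: d = 90.62 mm → contributes +21 498 673 mm⁴
Total I = 44 673 116 mm⁴.

I_x ≈ 4.5 × 10⁷ mm⁴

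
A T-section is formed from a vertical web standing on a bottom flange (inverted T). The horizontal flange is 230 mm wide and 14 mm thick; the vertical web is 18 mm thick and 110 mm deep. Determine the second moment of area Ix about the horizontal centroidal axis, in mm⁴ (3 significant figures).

Treat the section as a set of non-overlapping primitives; coordinates are from the bounding-box lower-left.
Flange: 230 × 14, A = 3 220 mm², y = 7 mm, Ī = 52 593 mm⁴.
Web: 18 × 110, A = 1 980 mm², y = 69 mm, Ī = 1 996 500 mm⁴.
Centroid: ȳ = ΣA·y / ΣA = 30.608 mm.
Transfer each piece to the horizontal centroidal axis using Ī + A·d² with d = y − 30.608:
  flange: d = -23.608 mm → contributes +1 847 174 mm⁴
  web: d = 38.392 mm → contributes +4 914 959 mm⁴
Total I = 6 762 133 mm⁴.

Ix ≈ 6.76 × 10⁶ mm⁴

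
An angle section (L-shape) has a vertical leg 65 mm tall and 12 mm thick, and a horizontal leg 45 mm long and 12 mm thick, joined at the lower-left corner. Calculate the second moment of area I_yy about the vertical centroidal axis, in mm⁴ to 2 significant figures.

Split into non-overlapping primitives; take the origin at the lower-left of the bounding box.
Vertical leg: 12 × 65, A = 780 mm², x = 6 mm, Ī = 9 360 mm⁴.
Horizontal leg (remainder): 33 × 12, A = 396 mm², x = 28.5 mm, Ī = 35 937 mm⁴.
Centroid: x̄ = ΣA·x / ΣA = 13.58 mm.
Transfer each piece to the vertical centroidal axis using Ī + A·d² with d = x − 13.58:
  vertical leg: d = -7.577 mm → contributes +54 135 mm⁴
  horizontal leg (remainder): d = 14.92 mm → contributes +124 130 mm⁴
Total I = 178 265 mm⁴.

I_yy ≈ 1.8 × 10⁵ mm⁴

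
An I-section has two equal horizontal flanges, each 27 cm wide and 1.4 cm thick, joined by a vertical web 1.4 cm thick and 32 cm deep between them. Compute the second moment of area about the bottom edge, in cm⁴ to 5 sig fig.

Split into non-overlapping primitives; take the origin at the lower-left of the bounding box.
Bottom flange: 27 × 1.4, A = 37.8 cm², y = 0.7 cm, Ī = 6.174 cm⁴.
Web: 1.4 × 32, A = 44.8 cm², y = 17.4 cm, Ī = 3822.933 cm⁴.
Top flange: 27 × 1.4, A = 37.8 cm², y = 34.1 cm, Ī = 6.174 cm⁴.
Transfer each piece to a horizontal axis along the bottom face using Ī + A·d² with d = y − 0:
  bottom flange: d = 0.7 cm → contributes +24.696 cm⁴
  web: d = 17.4 cm → contributes +17386.58 cm⁴
  top flange: d = 34.1 cm → contributes +43960.39 cm⁴
Total I = 61371.67 cm⁴.

I_base ≈ 6.1372 × 10⁴ cm⁴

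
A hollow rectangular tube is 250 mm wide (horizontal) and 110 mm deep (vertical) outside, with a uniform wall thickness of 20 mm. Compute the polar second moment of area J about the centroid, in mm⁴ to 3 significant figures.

Break the section into simple shapes (no overlaps), measuring from the bottom-left corner of the bounding box.
Outer rectangle: 250 × 110, A = 27 500 mm², y = 55 mm, Ī = 27 729 167 mm⁴.
Inner void (subtracted): 210 × 70, A = 14 700 mm², y = 55 mm, Ī = 6 002 500 mm⁴.
By symmetry the centroid is at mid-height, ȳ = 55 mm.
All pieces are centred on the centroidal x-axis, so I = ΣĪ (holes subtracted) = 21 726 667 mm⁴.
Repeating about the centroidal y-axis gives I_y = 89 206 667 mm⁴.
Polar second moment: J = I_x + I_y = 110 933 333 mm⁴.

J ≈ 1.11 × 10⁸ mm⁴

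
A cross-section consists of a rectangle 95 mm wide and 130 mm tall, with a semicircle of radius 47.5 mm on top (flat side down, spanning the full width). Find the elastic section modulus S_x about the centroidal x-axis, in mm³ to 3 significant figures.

S_x ≈ 4.06 × 10⁵ mm³

Break the section into simple shapes (no overlaps), measuring from the bottom-left corner of the bounding box.
Rectangular body: 95 × 130, A = 12 350 mm², y = 65 mm, Ī = 17 392 917 mm⁴.
Semicircular cap: semicircle r = 47.5, A = 3544.1 mm², y = 150.16 mm, Ī = 558 736 mm⁴.
Centroid: ȳ = ΣA·y / ΣA = 83.989 mm.
Transfer each piece to the centroidal x-axis using Ī + A·d² with d = y − 83.989:
  rectangular body: d = -18.989 mm → contributes +21 846 158 mm⁴
  semicircular cap: d = 66.171 mm → contributes +16 076 749 mm⁴
Total I = 37 922 907 mm⁴.
Extreme fibre distance c = 93.511 mm; S = I/c = 405 545 mm³.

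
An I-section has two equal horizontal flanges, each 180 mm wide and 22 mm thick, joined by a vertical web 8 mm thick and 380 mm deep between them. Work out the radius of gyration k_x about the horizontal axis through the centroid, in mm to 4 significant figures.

k_x ≈ 180.4 mm

Decompose the section into non-overlapping parts with the origin at the bottom-left of its bounding rectangle.
Bottom flange: 180 × 22, A = 3 960 mm², y = 11 mm, Ī = 159 720 mm⁴.
Web: 8 × 380, A = 3 040 mm², y = 212 mm, Ī = 36 581 333 mm⁴.
Top flange: 180 × 22, A = 3 960 mm², y = 413 mm, Ī = 159 720 mm⁴.
By symmetry the centroid is at mid-height, ȳ = 212 mm.
Transfer each piece to the horizontal axis through the centroid using Ī + A·d² with d = y − 212:
  bottom flange: d = -201 mm → contributes +160 147 680 mm⁴
  web: d = 0 mm → contributes +36 581 333 mm⁴
  top flange: d = 201 mm → contributes +160 147 680 mm⁴
Total I = 356 876 693 mm⁴.
Radius of gyration: k = √(I/A) = √(356 876 693 / 10 960) = 180.449 mm.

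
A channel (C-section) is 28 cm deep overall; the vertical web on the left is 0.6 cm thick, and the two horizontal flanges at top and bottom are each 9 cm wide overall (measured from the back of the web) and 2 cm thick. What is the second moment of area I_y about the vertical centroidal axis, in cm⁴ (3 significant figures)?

Break the section into simple shapes (no overlaps), measuring from the bottom-left corner of the bounding box.
Web: 0.6 × 28, A = 16.8 cm², x = 0.3 cm, Ī = 0.504 cm⁴.
Top flange (beyond web): 8.4 × 2, A = 16.8 cm², x = 4.8 cm, Ī = 98.784 cm⁴.
Bottom flange (beyond web): 8.4 × 2, A = 16.8 cm², x = 4.8 cm, Ī = 98.784 cm⁴.
Centroid: x̄ = ΣA·x / ΣA = 3.3 cm.
Transfer each piece to the vertical centroidal axis using Ī + A·d² with d = x − 3.3:
  web: d = -3 cm → contributes +151.7 cm⁴
  top flange (beyond web): d = 1.5 cm → contributes +136.58 cm⁴
  bottom flange (beyond web): d = 1.5 cm → contributes +136.58 cm⁴
Total I = 424.87 cm⁴.

I_y ≈ 425 cm⁴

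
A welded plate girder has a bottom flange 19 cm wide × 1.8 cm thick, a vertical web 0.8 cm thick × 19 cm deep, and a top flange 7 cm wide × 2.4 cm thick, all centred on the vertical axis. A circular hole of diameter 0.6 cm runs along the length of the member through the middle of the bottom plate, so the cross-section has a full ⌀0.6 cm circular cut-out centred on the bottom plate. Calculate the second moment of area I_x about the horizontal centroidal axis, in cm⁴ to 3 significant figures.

I_x ≈ 5610 cm⁴

Break the section into simple shapes (no overlaps), measuring from the bottom-left corner of the bounding box.
Bottom plate: 19 × 1.8, A = 34.2 cm², y = 0.9 cm, Ī = 9.234 cm⁴.
Web plate: 0.8 × 19, A = 15.2 cm², y = 11.3 cm, Ī = 457.27 cm⁴.
Top plate: 7 × 2.4, A = 16.8 cm², y = 22 cm, Ī = 8.064 cm⁴.
Hole (subtracted): ⌀0.6, A = 0.28274 cm², y = 0.9 cm, Ī = 0.0063617 cm⁴.
Centroid: ȳ = ΣA·y / ΣA = 8.6758 cm.
Transfer each piece to the horizontal centroidal axis using Ī + A·d² with d = y − 8.6758:
  bottom plate: d = -7.7758 cm → contributes +2077.1 cm⁴
  web plate: d = 2.6242 cm → contributes +561.94 cm⁴
  top plate: d = 13.324 cm → contributes +2990.6 cm⁴
  hole: d = -7.7758 cm → contributes −17.102 cm⁴
Total I = 5612.5 cm⁴.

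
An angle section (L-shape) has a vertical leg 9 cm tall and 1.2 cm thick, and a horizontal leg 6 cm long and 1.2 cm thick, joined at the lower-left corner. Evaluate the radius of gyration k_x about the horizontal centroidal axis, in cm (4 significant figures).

Split into non-overlapping primitives; take the origin at the lower-left of the bounding box.
Vertical leg: 1.2 × 9, A = 10.8 cm², y = 4.5 cm, Ī = 72.9 cm⁴.
Horizontal leg (remainder): 4.8 × 1.2, A = 5.76 cm², y = 0.6 cm, Ī = 0.6912 cm⁴.
Centroid: ȳ = ΣA·y / ΣA = 3.14348 cm.
Transfer each piece to the horizontal centroidal axis using Ī + A·d² with d = y − 3.14348:
  vertical leg: d = 1.35652 cm → contributes +92.7736 cm⁴
  horizontal leg (remainder): d = -2.54348 cm → contributes +37.9543 cm⁴
Total I = 130.728 cm⁴.
Radius of gyration: k = √(I/A) = √(130.728 / 16.56) = 2.80966 cm.

k_x ≈ 2.810 cm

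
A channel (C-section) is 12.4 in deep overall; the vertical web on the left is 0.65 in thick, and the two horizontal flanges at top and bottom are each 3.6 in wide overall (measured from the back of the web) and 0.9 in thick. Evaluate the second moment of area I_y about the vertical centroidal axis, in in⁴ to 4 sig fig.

Break the section into simple shapes (no overlaps), measuring from the bottom-left corner of the bounding box.
Web: 0.65 × 12.4, A = 8.06 in², x = 0.325 in, Ī = 0.283779 in⁴.
Top flange (beyond web): 2.95 × 0.9, A = 2.655 in², x = 2.125 in, Ī = 1.92543 in⁴.
Bottom flange (beyond web): 2.95 × 0.9, A = 2.655 in², x = 2.125 in, Ī = 1.92543 in⁴.
Centroid: x̄ = ΣA·x / ΣA = 1.03988 in.
Transfer each piece to the vertical centroidal axis using Ī + A·d² with d = x − 1.03988:
  web: d = -0.714884 in → contributes +4.40292 in⁴
  top flange (beyond web): d = 1.08512 in → contributes +5.05163 in⁴
  bottom flange (beyond web): d = 1.08512 in → contributes +5.05163 in⁴
Total I = 14.5062 in⁴.

I_y ≈ 14.51 in⁴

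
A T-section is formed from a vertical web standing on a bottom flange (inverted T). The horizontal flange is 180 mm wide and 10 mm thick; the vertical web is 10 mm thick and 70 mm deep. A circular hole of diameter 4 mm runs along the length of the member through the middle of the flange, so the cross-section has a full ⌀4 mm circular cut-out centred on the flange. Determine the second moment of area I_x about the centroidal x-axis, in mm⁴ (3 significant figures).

I_x ≈ 1.11 × 10⁶ mm⁴

Treat the section as a set of non-overlapping primitives; coordinates are from the bounding-box lower-left.
Flange: 180 × 10, A = 1 800 mm², y = 5 mm, Ī = 15 000 mm⁴.
Web: 10 × 70, A = 700 mm², y = 45 mm, Ī = 285 833 mm⁴.
Hole (subtracted): ⌀4, A = 12.566 mm², y = 5 mm, Ī = 12.566 mm⁴.
Centroid: ȳ = ΣA·y / ΣA = 16.257 mm.
Transfer each piece to the centroidal x-axis using Ī + A·d² with d = y − 16.257:
  flange: d = -11.257 mm → contributes +243 079 mm⁴
  web: d = 28.743 mm → contributes +864 162 mm⁴
  hole: d = -11.257 mm → contributes −1604.9 mm⁴
Total I = 1 105 636 mm⁴.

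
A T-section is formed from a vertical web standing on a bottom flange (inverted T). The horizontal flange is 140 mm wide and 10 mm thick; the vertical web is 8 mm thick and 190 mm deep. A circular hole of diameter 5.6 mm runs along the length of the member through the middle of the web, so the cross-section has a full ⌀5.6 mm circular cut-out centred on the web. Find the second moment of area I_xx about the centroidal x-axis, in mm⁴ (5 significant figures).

I_xx ≈ 1.1815 × 10⁷ mm⁴

Split into non-overlapping primitives; take the origin at the lower-left of the bounding box.
Flange: 140 × 10, A = 1 400 mm², y = 5 mm, Ī = 11666.67 mm⁴.
Web: 8 × 190, A = 1 520 mm², y = 105 mm, Ī = 4 572 667 mm⁴.
Hole (subtracted): ⌀5.6, A = 24.63009 mm², y = 105 mm, Ī = 48.27497 mm⁴.
Centroid: ȳ = ΣA·y / ΣA = 56.64694 mm.
Transfer each piece to the centroidal x-axis using Ī + A·d² with d = y − 56.64694:
  flange: d = -51.64694 mm → contributes +3 746 035 mm⁴
  web: d = 48.35306 mm → contributes +8 126 455 mm⁴
  hole: d = 48.35306 mm → contributes −57633.87 mm⁴
Total I = 11 814 856 mm⁴.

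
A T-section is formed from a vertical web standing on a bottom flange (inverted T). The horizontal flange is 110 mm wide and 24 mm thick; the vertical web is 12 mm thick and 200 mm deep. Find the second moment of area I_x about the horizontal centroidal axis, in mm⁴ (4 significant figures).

Break the section into simple shapes (no overlaps), measuring from the bottom-left corner of the bounding box.
Flange: 110 × 24, A = 2 640 mm², y = 12 mm, Ī = 126 720 mm⁴.
Web: 12 × 200, A = 2 400 mm², y = 124 mm, Ī = 8 000 000 mm⁴.
Centroid: ȳ = ΣA·y / ΣA = 65.3333 mm.
Transfer each piece to the horizontal centroidal axis using Ī + A·d² with d = y − 65.3333:
  flange: d = -53.3333 mm → contributes +7 636 053 mm⁴
  web: d = 58.6667 mm → contributes +16 260 267 mm⁴
Total I = 23 896 320 mm⁴.

I_x ≈ 2.390 × 10⁷ mm⁴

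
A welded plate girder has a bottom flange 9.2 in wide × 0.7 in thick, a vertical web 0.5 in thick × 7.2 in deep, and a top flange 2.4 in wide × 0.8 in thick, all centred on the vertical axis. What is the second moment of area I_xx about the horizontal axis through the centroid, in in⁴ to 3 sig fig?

Decompose the section into non-overlapping parts with the origin at the bottom-left of its bounding rectangle.
Bottom plate: 9.2 × 0.7, A = 6.44 in², y = 0.35 in, Ī = 0.26297 in⁴.
Web plate: 0.5 × 7.2, A = 3.6 in², y = 4.3 in, Ī = 15.552 in⁴.
Top plate: 2.4 × 0.8, A = 1.92 in², y = 8.3 in, Ī = 0.1024 in⁴.
Centroid: ȳ = ΣA·y / ΣA = 2.8152 in.
Transfer each piece to the horizontal axis through the centroid using Ī + A·d² with d = y − 2.8152:
  bottom plate: d = -2.4652 in → contributes +39.401 in⁴
  web plate: d = 1.4848 in → contributes +23.488 in⁴
  top plate: d = 5.4848 in → contributes +57.861 in⁴
Total I = 120.75 in⁴.

I_xx ≈ 121 in⁴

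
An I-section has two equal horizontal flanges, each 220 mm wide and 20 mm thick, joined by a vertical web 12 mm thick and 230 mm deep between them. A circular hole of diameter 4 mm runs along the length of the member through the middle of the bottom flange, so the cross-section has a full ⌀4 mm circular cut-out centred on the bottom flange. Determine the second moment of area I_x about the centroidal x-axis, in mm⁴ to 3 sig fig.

Split into non-overlapping primitives; take the origin at the lower-left of the bounding box.
Bottom flange: 220 × 20, A = 4 400 mm², y = 10 mm, Ī = 146 667 mm⁴.
Web: 12 × 230, A = 2 760 mm², y = 135 mm, Ī = 12 167 000 mm⁴.
Top flange: 220 × 20, A = 4 400 mm², y = 260 mm, Ī = 146 667 mm⁴.
Hole (subtracted): ⌀4, A = 12.566 mm², y = 10 mm, Ī = 12.566 mm⁴.
Centroid: ȳ = ΣA·y / ΣA = 135.14 mm.
Transfer each piece to the centroidal x-axis using Ī + A·d² with d = y − 135.14:
  bottom flange: d = -125.14 mm → contributes +69 046 381 mm⁴
  web: d = -0.13603 mm → contributes +12 167 051 mm⁴
  top flange: d = 124.86 mm → contributes +68 747 115 mm⁴
  hole: d = -125.14 mm → contributes −196 790 mm⁴
Total I = 149 763 758 mm⁴.

I_x ≈ 1.50 × 10⁸ mm⁴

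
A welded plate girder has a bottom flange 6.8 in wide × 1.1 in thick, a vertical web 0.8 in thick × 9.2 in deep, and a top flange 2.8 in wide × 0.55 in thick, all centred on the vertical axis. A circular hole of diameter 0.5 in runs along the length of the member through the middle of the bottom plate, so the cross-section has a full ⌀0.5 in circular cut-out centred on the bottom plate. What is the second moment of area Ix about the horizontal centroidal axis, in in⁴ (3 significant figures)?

Ix ≈ 227 in⁴

Split into non-overlapping primitives; take the origin at the lower-left of the bounding box.
Bottom plate: 6.8 × 1.1, A = 7.48 in², y = 0.55 in, Ī = 0.75423 in⁴.
Web plate: 0.8 × 9.2, A = 7.36 in², y = 5.7 in, Ī = 51.913 in⁴.
Top plate: 2.8 × 0.55, A = 1.54 in², y = 10.575 in, Ī = 0.038821 in⁴.
Hole (subtracted): ⌀0.5, A = 0.19635 in², y = 0.55 in, Ī = 0.003068 in⁴.
Centroid: ȳ = ΣA·y / ΣA = 3.8461 in.
Transfer each piece to the horizontal centroidal axis using Ī + A·d² with d = y − 3.8461:
  bottom plate: d = -3.2961 in → contributes +82.018 in⁴
  web plate: d = 1.8539 in → contributes +77.209 in⁴
  top plate: d = 6.7289 in → contributes +69.768 in⁴
  hole: d = -3.2961 in → contributes −2.1362 in⁴
Total I = 226.86 in⁴.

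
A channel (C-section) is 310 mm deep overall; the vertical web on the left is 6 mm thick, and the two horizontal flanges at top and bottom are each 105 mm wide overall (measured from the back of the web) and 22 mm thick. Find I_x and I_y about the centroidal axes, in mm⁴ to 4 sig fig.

I_x ≈ 1.054 × 10⁸ mm⁴, I_y ≈ 7.156 × 10⁶ mm⁴

Split into non-overlapping primitives; take the origin at the lower-left of the bounding box.
Web: 6 × 310, A = 1 860 mm², y = 155 mm, Ī = 14 895 500 mm⁴.
Top flange (beyond web): 99 × 22, A = 2 178 mm², y = 299 mm, Ī = 87 846 mm⁴.
Bottom flange (beyond web): 99 × 22, A = 2 178 mm², y = 11 mm, Ī = 87 846 mm⁴.
By symmetry the centroid is at mid-height, ȳ = 155 mm.
Transfer each piece to the centroidal x-axis using Ī + A·d² with d = y − 155:
  web: d = 0 mm → contributes +14 895 500 mm⁴
  top flange (beyond web): d = 144 mm → contributes +45 250 854 mm⁴
  bottom flange (beyond web): d = -144 mm → contributes +45 250 854 mm⁴
Total I = 105 397 208 mm⁴.
For the y-axis: x̄ = 39.7905 mm.
Repeating about the centroidal y-axis gives I_y = 7 155 939 mm⁴.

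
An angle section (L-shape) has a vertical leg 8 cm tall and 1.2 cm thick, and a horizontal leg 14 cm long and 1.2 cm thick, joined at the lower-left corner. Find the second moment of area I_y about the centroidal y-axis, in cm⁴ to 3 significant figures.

I_y ≈ 500 cm⁴

Split into non-overlapping primitives; take the origin at the lower-left of the bounding box.
Vertical leg: 1.2 × 8, A = 9.6 cm², x = 0.6 cm, Ī = 1.152 cm⁴.
Horizontal leg (remainder): 12.8 × 1.2, A = 15.36 cm², x = 7.6 cm, Ī = 209.72 cm⁴.
Centroid: x̄ = ΣA·x / ΣA = 4.9077 cm.
Transfer each piece to the centroidal y-axis using Ī + A·d² with d = x − 4.9077:
  vertical leg: d = -4.3077 cm → contributes +179.29 cm⁴
  horizontal leg (remainder): d = 2.6923 cm → contributes +321.05 cm⁴
Total I = 500.34 cm⁴.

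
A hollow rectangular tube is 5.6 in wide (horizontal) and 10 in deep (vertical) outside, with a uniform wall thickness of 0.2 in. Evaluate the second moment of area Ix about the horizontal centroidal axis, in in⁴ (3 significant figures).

Split into non-overlapping primitives; take the origin at the lower-left of the bounding box.
Outer rectangle: 5.6 × 10, A = 56 in², y = 5 in, Ī = 466.67 in⁴.
Inner void (subtracted): 5.2 × 9.6, A = 49.92 in², y = 5 in, Ī = 383.39 in⁴.
By symmetry the centroid is at mid-height, ȳ = 5 in.
All pieces are centred on the horizontal centroidal axis, so I = ΣĪ (holes subtracted) = 83.281 in⁴.

Ix ≈ 83.3 in⁴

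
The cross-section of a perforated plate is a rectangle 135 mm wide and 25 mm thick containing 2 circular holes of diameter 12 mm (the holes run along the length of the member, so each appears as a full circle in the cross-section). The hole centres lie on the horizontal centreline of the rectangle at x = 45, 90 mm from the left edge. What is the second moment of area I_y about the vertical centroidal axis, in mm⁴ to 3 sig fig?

I_y ≈ 5.01 × 10⁶ mm⁴

Split into non-overlapping primitives; take the origin at the lower-left of the bounding box.
Plate: 135 × 25, A = 3 375 mm², x = 67.5 mm, Ī = 5 125 781 mm⁴.
Hole 1 (subtracted): ⌀12, A = 113.1 mm², x = 45 mm, Ī = 1017.9 mm⁴.
Hole 2 (subtracted): ⌀12, A = 113.1 mm², x = 90 mm, Ī = 1017.9 mm⁴.
By symmetry the centroid is at mid-width, x̄ = 67.5 mm.
Transfer each piece to the vertical centroidal axis using Ī + A·d² with d = x − 67.5:
  plate: d = 0 mm → contributes +5 125 781 mm⁴
  hole 1: d = -22.5 mm → contributes −58 273 mm⁴
  hole 2: d = 22.5 mm → contributes −58 273 mm⁴
Total I = 5 009 234 mm⁴.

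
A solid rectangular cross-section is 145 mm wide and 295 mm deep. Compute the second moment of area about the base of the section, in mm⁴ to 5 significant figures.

I_base ≈ 1.2408 × 10⁹ mm⁴

The section: 145 × 295, A = 42 775 mm², y = 147.5 mm, Ī = 310 207 865 mm⁴.
Transfer it to the base of the section using Ī + A·d² with d = y − 0:
  the section: d = 147.5 mm → contributes +1 240 831 458 mm⁴
Total I = 1 240 831 458 mm⁴.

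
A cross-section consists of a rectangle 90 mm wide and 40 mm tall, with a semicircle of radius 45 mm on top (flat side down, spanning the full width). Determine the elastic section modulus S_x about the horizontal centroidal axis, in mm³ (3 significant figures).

Split into non-overlapping primitives; take the origin at the lower-left of the bounding box.
Rectangular body: 90 × 40, A = 3 600 mm², y = 20 mm, Ī = 480 000 mm⁴.
Semicircular cap: semicircle r = 45, A = 3180.9 mm², y = 59.099 mm, Ī = 450 072 mm⁴.
Centroid: ȳ = ΣA·y / ΣA = 38.341 mm.
Transfer each piece to the horizontal centroidal axis using Ī + A·d² with d = y − 38.341:
  rectangular body: d = -18.341 mm → contributes +1 691 002 mm⁴
  semicircular cap: d = 20.758 mm → contributes +1 820 645 mm⁴
Total I = 3 511 647 mm⁴.
Extreme fibre distance c = 46.659 mm; S = I/c = 75 262 mm³.

S_x ≈ 7.53 × 10⁴ mm³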